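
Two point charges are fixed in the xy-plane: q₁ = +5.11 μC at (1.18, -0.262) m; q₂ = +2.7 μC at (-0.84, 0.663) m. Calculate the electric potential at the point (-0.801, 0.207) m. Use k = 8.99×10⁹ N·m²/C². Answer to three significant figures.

Electric potential is a scalar, so the contributions from each charge add algebraically: V = Σ kqᵢ/rᵢ.
Distances from the field point to each charge: r₁ = 2.04 m, r₂ = 0.458 m.
V = k[(5.11×10⁻⁶)/(2.04) + (2.70×10⁻⁶)/(0.458)] = 7.56×10⁴ V.

7.56×10⁴ V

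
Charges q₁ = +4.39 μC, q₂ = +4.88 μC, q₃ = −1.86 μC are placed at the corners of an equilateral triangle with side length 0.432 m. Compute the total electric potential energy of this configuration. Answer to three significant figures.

0.0870 J

The work to assemble the configuration equals its total potential energy, U = Σ kqᵢqⱼ/rᵢⱼ over all pairs.
All three pair separations equal the side length, 0.432 m.
U = (0.446) + (-0.170) + (-0.189) = 0.0870 J.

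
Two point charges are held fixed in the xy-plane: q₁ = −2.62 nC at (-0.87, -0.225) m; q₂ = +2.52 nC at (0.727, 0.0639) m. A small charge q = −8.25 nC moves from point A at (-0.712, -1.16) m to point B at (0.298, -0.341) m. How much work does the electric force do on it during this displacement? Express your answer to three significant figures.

The work done by the electric force is W_field = −ΔU = −q(V_B − V_A) = q(V_A − V_B).
At A: distances to the source charges are 0.948 m, 1.89 m; V_A = Σ kqᵢ/rᵢ = -12.8 V.
At B: distances to the source charges are 1.17 m, 0.590 m; V_B = Σ kqᵢ/rᵢ = 18.3 V.
ΔV = V_B − V_A = 31.2 V.
W_field = −qΔV = −(-8.25×10⁻⁹ C)(31.2 V) = 2.57×10⁻⁷ J.

2.57×10⁻⁷ J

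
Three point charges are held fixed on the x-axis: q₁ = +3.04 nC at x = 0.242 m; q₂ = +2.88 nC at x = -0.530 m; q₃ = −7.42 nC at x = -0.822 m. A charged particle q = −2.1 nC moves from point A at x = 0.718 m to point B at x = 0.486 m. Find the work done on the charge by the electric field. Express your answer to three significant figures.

1.08×10⁻⁷ J

The work done by the electric force is W_field = −ΔU = −q(V_B − V_A) = q(V_A − V_B).
At A: distances to the source charges are 0.476 m, 1.25 m, 1.54 m; V_A = Σ kqᵢ/rᵢ = 34.8 V.
At B: distances to the source charges are 0.244 m, 1.02 m, 1.31 m; V_B = Σ kqᵢ/rᵢ = 86.5 V.
ΔV = V_B − V_A = 51.6 V.
W_field = −qΔV = −(-2.10×10⁻⁹ C)(51.6 V) = 1.08×10⁻⁷ J.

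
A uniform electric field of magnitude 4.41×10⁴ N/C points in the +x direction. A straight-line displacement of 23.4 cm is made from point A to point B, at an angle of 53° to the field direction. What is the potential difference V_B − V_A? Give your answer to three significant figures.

Only the component of displacement along E changes the potential: ΔV = −E·d·cosθ.
ΔV = −(4.41×10⁴ V/m)(0.234 m)cos53° = -6210 V.

-6210 V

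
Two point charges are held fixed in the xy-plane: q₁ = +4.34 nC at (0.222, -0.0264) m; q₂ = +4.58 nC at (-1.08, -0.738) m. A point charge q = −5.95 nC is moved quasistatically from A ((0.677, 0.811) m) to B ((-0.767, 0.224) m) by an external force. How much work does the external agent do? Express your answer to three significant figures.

-1.22×10⁻⁷ J

For quasistatic motion the external work equals the change in potential energy: W_ext = qΔV = q(V_B − V_A).
At A: distances to the source charges are 0.953 m, 2.34 m; V_A = Σ kqᵢ/rᵢ = 58.5 V.
At B: distances to the source charges are 1.02 m, 1.01 m; V_B = Σ kqᵢ/rᵢ = 78.9 V.
ΔV = V_B − V_A = 20.4 V.
W_ext = qΔV = (-5.95×10⁻⁹ C)(20.4 V) = -1.22×10⁻⁷ J.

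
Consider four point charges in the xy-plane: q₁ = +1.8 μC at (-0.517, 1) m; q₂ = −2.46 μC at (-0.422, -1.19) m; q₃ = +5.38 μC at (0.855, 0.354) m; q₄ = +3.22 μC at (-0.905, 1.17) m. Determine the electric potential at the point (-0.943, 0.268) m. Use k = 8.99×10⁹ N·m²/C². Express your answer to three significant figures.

6.38×10⁴ V

The total potential is the scalar sum of each charge's contribution, V = Σ kqᵢ/rᵢ.
Distances from the field point to each charge: r₁ = 0.847 m, r₂ = 1.55 m, r₃ = 1.80 m, r₄ = 0.903 m.
V = k[(1.80×10⁻⁶)/(0.847) + (-2.46×10⁻⁶)/(1.55) + (5.38×10⁻⁶)/(1.80) + (3.22×10⁻⁶)/(0.903)] = 6.38×10⁴ V.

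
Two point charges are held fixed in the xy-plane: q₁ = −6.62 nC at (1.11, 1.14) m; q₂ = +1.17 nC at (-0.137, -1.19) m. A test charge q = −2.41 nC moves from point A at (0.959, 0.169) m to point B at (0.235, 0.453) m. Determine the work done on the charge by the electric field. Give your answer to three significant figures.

The work done by the electric force is W_field = −ΔU = −q(V_B − V_A) = q(V_A − V_B).
At A: distances to the source charges are 0.983 m, 1.75 m; V_A = Σ kqᵢ/rᵢ = -54.5 V.
At B: distances to the source charges are 1.11 m, 1.68 m; V_B = Σ kqᵢ/rᵢ = -47.3 V.
ΔV = V_B − V_A = 7.29 V.
W_field = −qΔV = −(-2.41×10⁻⁹ C)(7.29 V) = 1.76×10⁻⁸ J.

1.76×10⁻⁸ J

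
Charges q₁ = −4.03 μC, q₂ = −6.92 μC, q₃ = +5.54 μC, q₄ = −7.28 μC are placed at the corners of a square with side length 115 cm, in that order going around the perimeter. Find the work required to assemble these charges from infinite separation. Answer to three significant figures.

The assembly work is the sum of pairwise potential energies, U = Σ_{i<j} kqᵢqⱼ/rᵢⱼ.
The four side pairs have separation 1.15 m and the two diagonal pairs 1.63 m.
Summing all 6 pair terms gives U = -0.0126 J.

-0.0126 J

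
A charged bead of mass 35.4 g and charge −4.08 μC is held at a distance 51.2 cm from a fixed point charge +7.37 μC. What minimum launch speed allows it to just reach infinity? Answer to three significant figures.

To just escape, total mechanical energy must reach zero at infinity: ½mv²_min + U = 0, so ½mv²_min = −U = |kQq|/r.
|U| = |kQq|/r = (8.99×10⁹ N·m²/C²)(7.37×10⁻⁶)(4.08×10⁻⁶)/(0.512) = 0.528 J.
v_min = √(2|U|/m) = √(2·0.528/0.0354) = 5.46 m/s.

5.46 m/s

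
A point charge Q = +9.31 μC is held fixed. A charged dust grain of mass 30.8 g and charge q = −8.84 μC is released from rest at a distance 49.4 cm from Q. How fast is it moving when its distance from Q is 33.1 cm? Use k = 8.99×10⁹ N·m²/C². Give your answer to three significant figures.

Only the electrostatic force acts, so mechanical energy is conserved: ½mv² = U₁ − U₂ = kQq(1/r₁ − 1/r₂).
U₁ − U₂ = (8.99×10⁹ N·m²/C²)(9.31×10⁻⁶ C)(-8.84×10⁻⁶ C)(1/0.494 − 1/0.331) = 0.738 J.
v = √(2·0.738/0.0308) = 6.92 m/s.

6.92 m/s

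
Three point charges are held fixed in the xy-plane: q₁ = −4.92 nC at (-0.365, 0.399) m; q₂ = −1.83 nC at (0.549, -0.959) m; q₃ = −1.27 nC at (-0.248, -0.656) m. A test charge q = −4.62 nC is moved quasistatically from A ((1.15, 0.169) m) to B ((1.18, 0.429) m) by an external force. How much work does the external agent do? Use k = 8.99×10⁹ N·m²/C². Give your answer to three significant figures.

For quasistatic motion the external work equals the change in potential energy: W_ext = qΔV = q(V_B − V_A).
At A: distances to the source charges are 1.53 m, 1.28 m, 1.62 m; V_A = Σ kqᵢ/rᵢ = -48.8 V.
At B: distances to the source charges are 1.55 m, 1.52 m, 1.79 m; V_B = Σ kqᵢ/rᵢ = -45.8 V.
ΔV = V_B − V_A = 2.99 V.
W_ext = qΔV = (-4.62×10⁻⁹ C)(2.99 V) = -1.38×10⁻⁸ J.

-1.38×10⁻⁸ J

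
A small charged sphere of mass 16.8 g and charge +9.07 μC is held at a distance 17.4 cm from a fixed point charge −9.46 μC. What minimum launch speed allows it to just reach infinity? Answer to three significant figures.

To just escape, total mechanical energy must reach zero at infinity: ½mv²_min + U = 0, so ½mv²_min = −U = |kQq|/r.
|U| = |kQq|/r = (8.99×10⁹ N·m²/C²)(9.46×10⁻⁶)(9.07×10⁻⁶)/(0.174) = 4.43 J.
v_min = √(2|U|/m) = √(2·4.43/0.0168) = 23.0 m/s.

23.0 m/s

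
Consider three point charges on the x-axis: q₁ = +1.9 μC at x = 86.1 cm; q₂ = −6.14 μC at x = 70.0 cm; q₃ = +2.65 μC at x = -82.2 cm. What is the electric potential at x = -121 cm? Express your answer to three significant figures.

4.07×10⁴ V

The total potential is the scalar sum of each charge's contribution, V = Σ kqᵢ/rᵢ.
Distances from the field point to each charge: r₁ = 2.07 m, r₂ = 1.91 m, r₃ = 0.388 m.
V = k[(1.90×10⁻⁶)/(2.07) + (-6.14×10⁻⁶)/(1.91) + (2.65×10⁻⁶)/(0.388)] = 4.07×10⁴ V.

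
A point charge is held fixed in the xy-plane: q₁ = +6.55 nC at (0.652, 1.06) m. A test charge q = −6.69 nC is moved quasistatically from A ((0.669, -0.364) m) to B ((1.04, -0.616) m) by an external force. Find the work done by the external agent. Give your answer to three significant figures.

4.76×10⁻⁸ J

For quasistatic motion the external work equals the change in potential energy: W_ext = qΔV = q(V_B − V_A).
At A: distance to the source charge is 1.42 m; V_A = kq₁/r = 41.3 V.
At B: distance to the source charge is 1.72 m; V_B = kq₁/r = 34.2 V.
ΔV = V_B − V_A = -7.12 V.
W_ext = qΔV = (-6.69×10⁻⁹ C)(-7.12 V) = 4.76×10⁻⁸ J.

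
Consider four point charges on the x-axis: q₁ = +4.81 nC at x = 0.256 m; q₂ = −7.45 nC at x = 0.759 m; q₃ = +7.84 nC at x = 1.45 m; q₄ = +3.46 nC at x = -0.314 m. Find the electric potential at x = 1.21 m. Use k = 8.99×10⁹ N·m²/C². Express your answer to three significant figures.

Electric potential is a scalar, so the contributions from each charge add algebraically: V = Σ kqᵢ/rᵢ.
Distances from the field point to each charge: r₁ = 0.954 m, r₂ = 0.451 m, r₃ = 0.240 m, r₄ = 1.52 m.
V = k[(4.81×10⁻⁹)/(0.954) + (-7.45×10⁻⁹)/(0.451) + (7.84×10⁻⁹)/(0.240) + (3.46×10⁻⁹)/(1.52)] = 211 V.

211 V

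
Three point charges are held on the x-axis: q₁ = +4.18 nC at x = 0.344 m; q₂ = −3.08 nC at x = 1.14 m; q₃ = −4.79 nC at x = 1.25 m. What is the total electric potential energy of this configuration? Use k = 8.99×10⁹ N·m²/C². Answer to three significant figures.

The work to assemble the configuration equals its total potential energy, U = Σ kqᵢqⱼ/rᵢⱼ over all pairs.
Pair separations: r₁₂ = 0.796 m, r₁₃ = 0.906 m, r₂₃ = 0.110 m.
U = (-1.45×10⁻⁷) + (-1.99×10⁻⁷) + (1.21×10⁻⁶) = 8.62×10⁻⁷ J.

8.62×10⁻⁷ J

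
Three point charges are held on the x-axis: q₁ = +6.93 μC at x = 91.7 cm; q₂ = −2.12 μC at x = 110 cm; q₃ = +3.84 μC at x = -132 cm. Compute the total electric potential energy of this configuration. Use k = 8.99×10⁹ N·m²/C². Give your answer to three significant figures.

-0.645 J

The assembly work is the sum of pairwise potential energies, U = Σ_{i<j} kqᵢqⱼ/rᵢⱼ.
Pair separations: r₁₂ = 0.183 m, r₁₃ = 2.24 m, r₂₃ = 2.42 m.
U = (-0.722) + (0.107) + (-0.0302) = -0.645 J.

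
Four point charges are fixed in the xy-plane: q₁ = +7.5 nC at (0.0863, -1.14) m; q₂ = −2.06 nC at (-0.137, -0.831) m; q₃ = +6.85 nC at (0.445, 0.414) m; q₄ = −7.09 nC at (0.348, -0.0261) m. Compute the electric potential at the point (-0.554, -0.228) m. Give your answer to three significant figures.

18.1 V

Electric potential is a scalar, so the contributions from each charge add algebraically: V = Σ kqᵢ/rᵢ.
Distances from the field point to each charge: r₁ = 1.11 m, r₂ = 0.733 m, r₃ = 1.19 m, r₄ = 0.924 m.
V = k[(7.50×10⁻⁹)/(1.11) + (-2.06×10⁻⁹)/(0.733) + (6.85×10⁻⁹)/(1.19) + (-7.09×10⁻⁹)/(0.924)] = 18.1 V.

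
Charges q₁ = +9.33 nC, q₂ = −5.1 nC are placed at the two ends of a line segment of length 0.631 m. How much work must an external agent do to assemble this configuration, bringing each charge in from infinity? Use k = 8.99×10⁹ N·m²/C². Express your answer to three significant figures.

-6.78×10⁻⁷ J

The assembly work is the sum of pairwise potential energies, U = Σ_{i<j} kqᵢqⱼ/rᵢⱼ.
The separation is r = 0.631 m.
U = (-6.78×10⁻⁷) = -6.78×10⁻⁷ J.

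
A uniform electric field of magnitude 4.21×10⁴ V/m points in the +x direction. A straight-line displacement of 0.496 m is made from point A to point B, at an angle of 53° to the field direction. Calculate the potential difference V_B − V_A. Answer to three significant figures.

-1.26×10⁴ V

Only the component of displacement along E changes the potential: ΔV = −E·d·cosθ.
ΔV = −(4.21×10⁴ V/m)(0.496 m)cos53° = -1.26×10⁴ V.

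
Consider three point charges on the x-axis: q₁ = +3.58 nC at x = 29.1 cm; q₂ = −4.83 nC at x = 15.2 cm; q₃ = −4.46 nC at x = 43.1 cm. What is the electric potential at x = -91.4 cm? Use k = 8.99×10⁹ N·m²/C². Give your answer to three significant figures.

-43.8 V

The total potential is the scalar sum of each charge's contribution, V = Σ kqᵢ/rᵢ.
Distances from the field point to each charge: r₁ = 1.21 m, r₂ = 1.07 m, r₃ = 1.34 m.
V = k[(3.58×10⁻⁹)/(1.21) + (-4.83×10⁻⁹)/(1.07) + (-4.46×10⁻⁹)/(1.34)] = -43.8 V.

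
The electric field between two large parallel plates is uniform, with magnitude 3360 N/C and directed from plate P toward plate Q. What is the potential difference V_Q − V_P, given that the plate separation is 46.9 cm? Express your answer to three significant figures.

-1580 V

In a uniform field, potential decreases in the direction of E: ΔV = −E·d for a displacement d parallel to E.
Going from P to Q is a displacement of 46.9 cm along the field, so V_Q − V_P = −Ed = -1580 V.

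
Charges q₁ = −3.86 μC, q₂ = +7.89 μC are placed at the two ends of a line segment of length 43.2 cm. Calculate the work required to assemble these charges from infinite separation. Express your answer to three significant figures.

-0.634 J

The assembly work is the sum of pairwise potential energies, U = Σ_{i<j} kqᵢqⱼ/rᵢⱼ.
The separation is r = 0.432 m.
U = (-0.634) = -0.634 J.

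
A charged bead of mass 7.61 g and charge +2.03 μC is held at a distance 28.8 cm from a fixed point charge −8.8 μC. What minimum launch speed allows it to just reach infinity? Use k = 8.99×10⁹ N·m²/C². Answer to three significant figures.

To just escape, total mechanical energy must reach zero at infinity: ½mv²_min + U = 0, so ½mv²_min = −U = |kQq|/r.
|U| = |kQq|/r = (8.99×10⁹ N·m²/C²)(8.80×10⁻⁶)(2.03×10⁻⁶)/(0.288) = 0.558 J.
v_min = √(2|U|/m) = √(2·0.558/7.61×10⁻³) = 12.1 m/s.

12.1 m/s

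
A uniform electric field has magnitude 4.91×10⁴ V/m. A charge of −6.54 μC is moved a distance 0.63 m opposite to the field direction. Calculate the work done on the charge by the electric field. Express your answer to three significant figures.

0.202 J

The potential change for a displacement 0.63 m opposite to the field direction is ΔV = +Ed = 3.09×10⁴ V.
W_field = −qΔV = 0.202 J.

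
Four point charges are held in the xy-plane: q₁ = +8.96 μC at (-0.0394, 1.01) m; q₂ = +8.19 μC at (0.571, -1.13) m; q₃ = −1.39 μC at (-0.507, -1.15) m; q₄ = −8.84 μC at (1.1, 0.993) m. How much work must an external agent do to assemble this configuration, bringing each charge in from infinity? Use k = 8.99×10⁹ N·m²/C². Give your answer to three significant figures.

The work to assemble the configuration equals its total potential energy, U = Σ kqᵢqⱼ/rᵢⱼ over all pairs.
Pair separations: r₁₂ = 2.23 m, r₁₃ = 2.21 m, r₁₄ = 1.14 m, r₂₃ = 1.08 m, r₂₄ = 2.19 m, r₃₄ = 2.68 m.
Summing all 6 pair terms gives U = -0.730 J.

-0.730 J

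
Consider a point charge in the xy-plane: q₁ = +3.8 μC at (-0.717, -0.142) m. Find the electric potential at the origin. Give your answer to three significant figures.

Electric potential is a scalar, so the contributions from each charge add algebraically: V = Σ kqᵢ/rᵢ.
Distances from the field point to each charge: r₁ = 0.731 m.
V = k[(3.80×10⁻⁶)/(0.731)] = 4.67×10⁴ V.

4.67×10⁴ V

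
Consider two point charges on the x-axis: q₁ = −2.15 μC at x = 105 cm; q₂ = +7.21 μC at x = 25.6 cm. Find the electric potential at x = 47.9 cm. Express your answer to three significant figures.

2.57×10⁵ V

Electric potential is a scalar, so the contributions from each charge add algebraically: V = Σ kqᵢ/rᵢ.
Distances from the field point to each charge: r₁ = 0.571 m, r₂ = 0.223 m.
V = k[(-2.15×10⁻⁶)/(0.571) + (7.21×10⁻⁶)/(0.223)] = 2.57×10⁵ V.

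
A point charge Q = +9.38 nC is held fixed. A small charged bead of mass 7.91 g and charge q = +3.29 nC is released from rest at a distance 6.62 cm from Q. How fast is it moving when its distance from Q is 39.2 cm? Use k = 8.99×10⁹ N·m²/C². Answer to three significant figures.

0.0297 m/s

Only the electrostatic force acts, so mechanical energy is conserved: ½mv² = U₁ − U₂ = kQq(1/r₁ − 1/r₂).
U₁ − U₂ = (8.99×10⁹ N·m²/C²)(9.38×10⁻⁹ C)(3.29×10⁻⁹ C)(1/0.0662 − 1/0.392) = 3.48×10⁻⁶ J.
v = √(2·3.48×10⁻⁶/7.91×10⁻³) = 0.0297 m/s.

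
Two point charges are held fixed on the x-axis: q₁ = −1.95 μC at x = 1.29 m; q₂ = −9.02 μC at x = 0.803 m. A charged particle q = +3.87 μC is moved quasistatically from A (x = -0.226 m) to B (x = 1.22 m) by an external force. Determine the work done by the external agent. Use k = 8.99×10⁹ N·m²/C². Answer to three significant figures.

-1.37 J

For quasistatic motion the external work equals the change in potential energy: W_ext = qΔV = q(V_B − V_A).
At A: distances to the source charges are 1.52 m, 1.03 m; V_A = Σ kqᵢ/rᵢ = -9.04×10⁴ V.
At B: distances to the source charges are 0.0700 m, 0.417 m; V_B = Σ kqᵢ/rᵢ = -4.45×10⁵ V.
ΔV = V_B − V_A = -3.55×10⁵ V.
W_ext = qΔV = (3.87×10⁻⁶ C)(-3.55×10⁵ V) = -1.37 J.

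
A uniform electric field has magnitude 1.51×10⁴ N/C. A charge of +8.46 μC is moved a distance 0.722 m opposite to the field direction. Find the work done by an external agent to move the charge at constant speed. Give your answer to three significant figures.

0.0922 J

The potential change for a displacement 0.722 m opposite to the field direction is ΔV = +Ed = 1.09×10⁴ V.
W_ext = qΔV = 0.0922 J.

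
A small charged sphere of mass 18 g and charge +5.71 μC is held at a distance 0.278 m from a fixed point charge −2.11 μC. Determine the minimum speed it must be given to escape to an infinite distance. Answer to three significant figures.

6.58 m/s

To just escape, total mechanical energy must reach zero at infinity: ½mv²_min + U = 0, so ½mv²_min = −U = |kQq|/r.
|U| = |kQq|/r = (8.99×10⁹ N·m²/C²)(2.11×10⁻⁶)(5.71×10⁻⁶)/(0.278) = 0.390 J.
v_min = √(2|U|/m) = √(2·0.390/0.0180) = 6.58 m/s.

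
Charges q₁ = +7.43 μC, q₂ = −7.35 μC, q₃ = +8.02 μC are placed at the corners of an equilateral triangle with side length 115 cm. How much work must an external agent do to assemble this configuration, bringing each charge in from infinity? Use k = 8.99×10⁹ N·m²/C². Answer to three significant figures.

-0.422 J

The assembly work is the sum of pairwise potential energies, U = Σ_{i<j} kqᵢqⱼ/rᵢⱼ.
All three pair separations equal the side length, 1.15 m.
U = (-0.427) + (0.466) + (-0.461) = -0.422 J.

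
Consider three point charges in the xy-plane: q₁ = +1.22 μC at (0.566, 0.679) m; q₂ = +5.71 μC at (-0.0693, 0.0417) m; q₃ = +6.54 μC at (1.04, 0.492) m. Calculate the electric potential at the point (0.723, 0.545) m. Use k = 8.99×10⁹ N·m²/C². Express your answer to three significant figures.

2.91×10⁵ V

The total potential is the scalar sum of each charge's contribution, V = Σ kqᵢ/rᵢ.
Distances from the field point to each charge: r₁ = 0.206 m, r₂ = 0.939 m, r₃ = 0.321 m.
V = k[(1.22×10⁻⁶)/(0.206) + (5.71×10⁻⁶)/(0.939) + (6.54×10⁻⁶)/(0.321)] = 2.91×10⁵ V.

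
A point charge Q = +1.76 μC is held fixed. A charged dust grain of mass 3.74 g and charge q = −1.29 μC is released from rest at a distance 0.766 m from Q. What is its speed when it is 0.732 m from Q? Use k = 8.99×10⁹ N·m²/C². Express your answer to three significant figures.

0.814 m/s

Only the electrostatic force acts, so mechanical energy is conserved: ½mv² = U₁ − U₂ = kQq(1/r₁ − 1/r₂).
U₁ − U₂ = (8.99×10⁹ N·m²/C²)(1.76×10⁻⁶ C)(-1.29×10⁻⁶ C)(1/0.766 − 1/0.732) = 1.24×10⁻³ J.
v = √(2·1.24×10⁻³/3.74×10⁻³) = 0.814 m/s.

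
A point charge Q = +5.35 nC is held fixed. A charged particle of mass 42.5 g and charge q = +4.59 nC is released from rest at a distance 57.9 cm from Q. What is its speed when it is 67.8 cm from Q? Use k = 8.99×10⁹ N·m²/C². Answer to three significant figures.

1.62×10⁻³ m/s

Only the electrostatic force acts, so mechanical energy is conserved: ½mv² = U₁ − U₂ = kQq(1/r₁ − 1/r₂).
U₁ − U₂ = (8.99×10⁹ N·m²/C²)(5.35×10⁻⁹ C)(4.59×10⁻⁹ C)(1/0.579 − 1/0.678) = 5.57×10⁻⁸ J.
v = √(2·5.57×10⁻⁸/0.0425) = 1.62×10⁻³ m/s.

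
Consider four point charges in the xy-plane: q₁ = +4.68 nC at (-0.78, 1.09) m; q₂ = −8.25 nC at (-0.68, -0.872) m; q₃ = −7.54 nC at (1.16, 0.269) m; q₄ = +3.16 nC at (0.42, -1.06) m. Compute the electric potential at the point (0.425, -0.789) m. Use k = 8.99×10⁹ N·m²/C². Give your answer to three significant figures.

4.11 V

The total potential is the scalar sum of each charge's contribution, V = Σ kqᵢ/rᵢ.
Distances from the field point to each charge: r₁ = 2.23 m, r₂ = 1.11 m, r₃ = 1.29 m, r₄ = 0.271 m.
V = k[(4.68×10⁻⁹)/(2.23) + (-8.25×10⁻⁹)/(1.11) + (-7.54×10⁻⁹)/(1.29) + (3.16×10⁻⁹)/(0.271)] = 4.11 V.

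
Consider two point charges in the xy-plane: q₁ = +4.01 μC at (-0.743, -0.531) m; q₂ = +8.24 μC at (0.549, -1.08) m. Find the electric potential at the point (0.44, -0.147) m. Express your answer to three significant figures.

The total potential is the scalar sum of each charge's contribution, V = Σ kqᵢ/rᵢ.
Distances from the field point to each charge: r₁ = 1.24 m, r₂ = 0.939 m.
V = k[(4.01×10⁻⁶)/(1.24) + (8.24×10⁻⁶)/(0.939)] = 1.08×10⁵ V.

1.08×10⁵ V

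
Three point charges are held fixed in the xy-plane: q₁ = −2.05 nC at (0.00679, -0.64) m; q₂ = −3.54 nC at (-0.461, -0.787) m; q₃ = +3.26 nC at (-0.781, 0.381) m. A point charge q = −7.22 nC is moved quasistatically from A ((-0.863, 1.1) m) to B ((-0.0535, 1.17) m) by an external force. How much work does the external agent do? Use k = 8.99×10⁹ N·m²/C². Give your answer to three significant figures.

9.62×10⁻⁸ J

For quasistatic motion the external work equals the change in potential energy: W_ext = qΔV = q(V_B − V_A).
At A: distances to the source charges are 1.95 m, 1.93 m, 0.724 m; V_A = Σ kqᵢ/rᵢ = 14.5 V.
At B: distances to the source charges are 1.81 m, 2.00 m, 1.07 m; V_B = Σ kqᵢ/rᵢ = 1.21 V.
ΔV = V_B − V_A = -13.3 V.
W_ext = qΔV = (-7.22×10⁻⁹ C)(-13.3 V) = 9.62×10⁻⁸ J.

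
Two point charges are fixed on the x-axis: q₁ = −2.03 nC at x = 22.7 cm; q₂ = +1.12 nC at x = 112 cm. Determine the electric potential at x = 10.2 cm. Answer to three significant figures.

-136 V

The total potential is the scalar sum of each charge's contribution, V = Σ kqᵢ/rᵢ.
Distances from the field point to each charge: r₁ = 0.125 m, r₂ = 1.02 m.
V = k[(-2.03×10⁻⁹)/(0.125) + (1.12×10⁻⁹)/(1.02)] = -136 V.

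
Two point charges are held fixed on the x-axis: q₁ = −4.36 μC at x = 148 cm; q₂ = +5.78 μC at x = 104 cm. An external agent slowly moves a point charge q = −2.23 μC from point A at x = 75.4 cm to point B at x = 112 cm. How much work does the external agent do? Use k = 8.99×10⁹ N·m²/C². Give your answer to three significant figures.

For quasistatic motion the external work equals the change in potential energy: W_ext = qΔV = q(V_B − V_A).
At A: distances to the source charges are 0.726 m, 0.286 m; V_A = Σ kqᵢ/rᵢ = 1.28×10⁵ V.
At B: distances to the source charges are 0.360 m, 0.0800 m; V_B = Σ kqᵢ/rᵢ = 5.41×10⁵ V.
ΔV = V_B − V_A = 4.13×10⁵ V.
W_ext = qΔV = (-2.23×10⁻⁶ C)(4.13×10⁵ V) = -0.921 J.

-0.921 J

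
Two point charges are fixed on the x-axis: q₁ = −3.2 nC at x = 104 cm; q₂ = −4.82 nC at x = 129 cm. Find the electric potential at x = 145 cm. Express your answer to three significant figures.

Electric potential is a scalar, so the contributions from each charge add algebraically: V = Σ kqᵢ/rᵢ.
Distances from the field point to each charge: r₁ = 0.410 m, r₂ = 0.160 m.
V = k[(-3.20×10⁻⁹)/(0.410) + (-4.82×10⁻⁹)/(0.160)] = -341 V.

-341 V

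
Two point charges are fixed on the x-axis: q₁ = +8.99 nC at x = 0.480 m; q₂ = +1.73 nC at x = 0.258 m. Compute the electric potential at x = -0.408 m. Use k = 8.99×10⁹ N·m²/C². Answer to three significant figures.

The total potential is the scalar sum of each charge's contribution, V = Σ kqᵢ/rᵢ.
Distances from the field point to each charge: r₁ = 0.888 m, r₂ = 0.666 m.
V = k[(8.99×10⁻⁹)/(0.888) + (1.73×10⁻⁹)/(0.666)] = 114 V.

114 V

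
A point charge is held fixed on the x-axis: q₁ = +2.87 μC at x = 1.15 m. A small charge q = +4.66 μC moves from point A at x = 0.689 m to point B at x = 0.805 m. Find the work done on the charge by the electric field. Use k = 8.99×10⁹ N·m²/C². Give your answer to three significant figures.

The work done by the electric force is W_field = −ΔU = −q(V_B − V_A) = q(V_A − V_B).
At A: distance to the source charge is 0.461 m; V_A = kq₁/r = 5.60×10⁴ V.
At B: distance to the source charge is 0.345 m; V_B = kq₁/r = 7.48×10⁴ V.
ΔV = V_B − V_A = 1.88×10⁴ V.
W_field = −qΔV = −(4.66×10⁻⁶ C)(1.88×10⁴ V) = -0.0877 J.

-0.0877 J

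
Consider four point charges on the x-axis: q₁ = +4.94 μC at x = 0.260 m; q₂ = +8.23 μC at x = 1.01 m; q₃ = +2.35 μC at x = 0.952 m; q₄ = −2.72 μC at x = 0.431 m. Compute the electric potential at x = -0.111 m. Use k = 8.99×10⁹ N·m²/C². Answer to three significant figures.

Electric potential is a scalar, so the contributions from each charge add algebraically: V = Σ kqᵢ/rᵢ.
Distances from the field point to each charge: r₁ = 0.371 m, r₂ = 1.12 m, r₃ = 1.06 m, r₄ = 0.542 m.
V = k[(4.94×10⁻⁶)/(0.371) + (8.23×10⁻⁶)/(1.12) + (2.35×10⁻⁶)/(1.06) + (-2.72×10⁻⁶)/(0.542)] = 1.60×10⁵ V.

1.60×10⁵ V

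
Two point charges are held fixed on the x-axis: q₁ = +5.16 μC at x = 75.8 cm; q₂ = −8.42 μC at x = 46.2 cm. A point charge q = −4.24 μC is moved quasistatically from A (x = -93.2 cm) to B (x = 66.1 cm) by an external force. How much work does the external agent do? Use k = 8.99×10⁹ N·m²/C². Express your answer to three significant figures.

-0.529 J

For quasistatic motion the external work equals the change in potential energy: W_ext = qΔV = q(V_B − V_A).
At A: distances to the source charges are 1.69 m, 1.39 m; V_A = Σ kqᵢ/rᵢ = -2.69×10⁴ V.
At B: distances to the source charges are 0.0970 m, 0.199 m; V_B = Σ kqᵢ/rᵢ = 9.79×10⁴ V.
ΔV = V_B − V_A = 1.25×10⁵ V.
W_ext = qΔV = (-4.24×10⁻⁶ C)(1.25×10⁵ V) = -0.529 J.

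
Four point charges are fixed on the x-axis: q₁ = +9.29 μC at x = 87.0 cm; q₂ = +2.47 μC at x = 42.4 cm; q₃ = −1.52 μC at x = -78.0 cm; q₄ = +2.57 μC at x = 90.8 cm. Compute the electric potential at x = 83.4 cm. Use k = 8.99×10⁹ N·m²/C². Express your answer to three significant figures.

Electric potential is a scalar, so the contributions from each charge add algebraically: V = Σ kqᵢ/rᵢ.
Distances from the field point to each charge: r₁ = 0.0360 m, r₂ = 0.410 m, r₃ = 1.61 m, r₄ = 0.0740 m.
V = k[(9.29×10⁻⁶)/(0.0360) + (2.47×10⁻⁶)/(0.410) + (-1.52×10⁻⁶)/(1.61) + (2.57×10⁻⁶)/(0.0740)] = 2.68×10⁶ V.

2.68×10⁶ V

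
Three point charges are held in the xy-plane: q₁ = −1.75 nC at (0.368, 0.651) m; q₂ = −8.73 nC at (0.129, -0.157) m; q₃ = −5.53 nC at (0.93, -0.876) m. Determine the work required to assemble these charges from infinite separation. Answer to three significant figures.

The assembly work is the sum of pairwise potential energies, U = Σ_{i<j} kqᵢqⱼ/rᵢⱼ.
Pair separations: r₁₂ = 0.843 m, r₁₃ = 1.63 m, r₂₃ = 1.08 m.
U = (1.63×10⁻⁷) + (5.35×10⁻⁸) + (4.03×10⁻⁷) = 6.20×10⁻⁷ J.

6.20×10⁻⁷ J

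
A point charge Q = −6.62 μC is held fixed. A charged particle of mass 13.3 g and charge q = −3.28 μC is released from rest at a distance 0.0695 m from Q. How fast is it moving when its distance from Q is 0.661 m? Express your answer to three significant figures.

19.4 m/s

Only the electrostatic force acts, so mechanical energy is conserved: ½mv² = U₁ − U₂ = kQq(1/r₁ − 1/r₂).
U₁ − U₂ = (8.99×10⁹ N·m²/C²)(-6.62×10⁻⁶ C)(-3.28×10⁻⁶ C)(1/0.0695 − 1/0.661) = 2.51 J.
v = √(2·2.51/0.0133) = 19.4 m/s.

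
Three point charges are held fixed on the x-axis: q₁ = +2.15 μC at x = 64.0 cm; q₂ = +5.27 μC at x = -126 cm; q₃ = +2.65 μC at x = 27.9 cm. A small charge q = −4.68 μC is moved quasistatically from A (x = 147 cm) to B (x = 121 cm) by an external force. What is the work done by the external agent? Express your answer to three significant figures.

-0.0844 J

For quasistatic motion the external work equals the change in potential energy: W_ext = qΔV = q(V_B − V_A).
At A: distances to the source charges are 0.830 m, 2.73 m, 1.19 m; V_A = Σ kqᵢ/rᵢ = 6.06×10⁴ V.
At B: distances to the source charges are 0.570 m, 2.47 m, 0.931 m; V_B = Σ kqᵢ/rᵢ = 7.87×10⁴ V.
ΔV = V_B − V_A = 1.80×10⁴ V.
W_ext = qΔV = (-4.68×10⁻⁶ C)(1.80×10⁴ V) = -0.0844 J.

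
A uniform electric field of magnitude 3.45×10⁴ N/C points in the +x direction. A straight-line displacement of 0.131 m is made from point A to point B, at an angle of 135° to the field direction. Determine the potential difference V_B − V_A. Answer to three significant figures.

3200 V

Only the component of displacement along E changes the potential: ΔV = −E·d·cosθ.
ΔV = −(3.45×10⁴ V/m)(0.131 m)cos135° = 3200 V.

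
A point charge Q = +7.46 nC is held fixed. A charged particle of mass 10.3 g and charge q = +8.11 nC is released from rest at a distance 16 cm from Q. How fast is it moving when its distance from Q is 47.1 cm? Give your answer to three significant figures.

Only the electrostatic force acts, so mechanical energy is conserved: ½mv² = U₁ − U₂ = kQq(1/r₁ − 1/r₂).
U₁ − U₂ = (8.99×10⁹ N·m²/C²)(7.46×10⁻⁹ C)(8.11×10⁻⁹ C)(1/0.160 − 1/0.471) = 2.24×10⁻⁶ J.
v = √(2·2.24×10⁻⁶/0.0103) = 0.0209 m/s.

0.0209 m/s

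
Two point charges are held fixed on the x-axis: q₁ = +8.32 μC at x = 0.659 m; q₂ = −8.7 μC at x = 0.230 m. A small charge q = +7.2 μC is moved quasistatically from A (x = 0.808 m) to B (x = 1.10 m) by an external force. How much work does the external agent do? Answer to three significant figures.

For quasistatic motion the external work equals the change in potential energy: W_ext = qΔV = q(V_B − V_A).
At A: distances to the source charges are 0.149 m, 0.578 m; V_A = Σ kqᵢ/rᵢ = 3.67×10⁵ V.
At B: distances to the source charges are 0.441 m, 0.870 m; V_B = Σ kqᵢ/rᵢ = 7.97×10⁴ V.
ΔV = V_B − V_A = -2.87×10⁵ V.
W_ext = qΔV = (7.20×10⁻⁶ C)(-2.87×10⁵ V) = -2.07 J.

-2.07 J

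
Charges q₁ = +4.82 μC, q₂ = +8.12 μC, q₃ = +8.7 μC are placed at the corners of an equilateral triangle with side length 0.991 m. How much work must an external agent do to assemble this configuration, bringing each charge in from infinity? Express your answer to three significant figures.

1.38 J

The work to assemble the configuration equals its total potential energy, U = Σ kqᵢqⱼ/rᵢⱼ over all pairs.
All three pair separations equal the side length, 0.991 m.
U = (0.355) + (0.380) + (0.641) = 1.38 J.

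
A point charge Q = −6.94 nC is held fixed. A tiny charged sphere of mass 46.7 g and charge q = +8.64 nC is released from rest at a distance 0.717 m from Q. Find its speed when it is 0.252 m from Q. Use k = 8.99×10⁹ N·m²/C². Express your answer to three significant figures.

Only the electrostatic force acts, so mechanical energy is conserved: ½mv² = U₁ − U₂ = kQq(1/r₁ − 1/r₂).
U₁ − U₂ = (8.99×10⁹ N·m²/C²)(-6.94×10⁻⁹ C)(8.64×10⁻⁹ C)(1/0.717 − 1/0.252) = 1.39×10⁻⁶ J.
v = √(2·1.39×10⁻⁶/0.0467) = 7.71×10⁻³ m/s.

7.71×10⁻³ m/s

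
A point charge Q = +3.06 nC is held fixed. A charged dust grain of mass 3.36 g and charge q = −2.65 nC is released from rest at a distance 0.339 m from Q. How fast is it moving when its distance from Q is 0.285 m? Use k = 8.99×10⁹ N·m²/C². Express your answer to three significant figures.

4.92×10⁻³ m/s

Only the electrostatic force acts, so mechanical energy is conserved: ½mv² = U₁ − U₂ = kQq(1/r₁ − 1/r₂).
U₁ − U₂ = (8.99×10⁹ N·m²/C²)(3.06×10⁻⁹ C)(-2.65×10⁻⁹ C)(1/0.339 − 1/0.285) = 4.07×10⁻⁸ J.
v = √(2·4.07×10⁻⁸/3.36×10⁻³) = 4.92×10⁻³ m/s.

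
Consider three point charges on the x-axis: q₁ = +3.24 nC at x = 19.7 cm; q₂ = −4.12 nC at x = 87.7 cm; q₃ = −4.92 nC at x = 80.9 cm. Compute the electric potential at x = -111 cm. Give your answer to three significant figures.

The total potential is the scalar sum of each charge's contribution, V = Σ kqᵢ/rᵢ.
Distances from the field point to each charge: r₁ = 1.31 m, r₂ = 1.99 m, r₃ = 1.92 m.
V = k[(3.24×10⁻⁹)/(1.31) + (-4.12×10⁻⁹)/(1.99) + (-4.92×10⁻⁹)/(1.92)] = -19.4 V.

-19.4 V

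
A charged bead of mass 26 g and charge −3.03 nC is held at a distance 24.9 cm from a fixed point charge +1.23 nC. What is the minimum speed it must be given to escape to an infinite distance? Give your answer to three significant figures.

To just escape, total mechanical energy must reach zero at infinity: ½mv²_min + U = 0, so ½mv²_min = −U = |kQq|/r.
|U| = |kQq|/r = (8.99×10⁹ N·m²/C²)(1.23×10⁻⁹)(3.03×10⁻⁹)/(0.249) = 1.35×10⁻⁷ J.
v_min = √(2|U|/m) = √(2·1.35×10⁻⁷/0.0260) = 3.22×10⁻³ m/s.

3.22×10⁻³ m/s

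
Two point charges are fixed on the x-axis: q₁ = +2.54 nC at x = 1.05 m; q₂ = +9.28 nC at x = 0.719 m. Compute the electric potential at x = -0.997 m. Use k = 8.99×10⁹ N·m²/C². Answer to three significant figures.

59.8 V

Electric potential is a scalar, so the contributions from each charge add algebraically: V = Σ kqᵢ/rᵢ.
Distances from the field point to each charge: r₁ = 2.05 m, r₂ = 1.72 m.
V = k[(2.54×10⁻⁹)/(2.05) + (9.28×10⁻⁹)/(1.72)] = 59.8 V.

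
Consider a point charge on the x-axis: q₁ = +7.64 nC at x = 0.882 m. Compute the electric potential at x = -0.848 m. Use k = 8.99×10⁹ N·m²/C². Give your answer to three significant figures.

Electric potential is a scalar, so the contributions from each charge add algebraically: V = Σ kqᵢ/rᵢ.
V = k[(7.64×10⁻⁹)/(1.73)] = 39.7 V.

39.7 V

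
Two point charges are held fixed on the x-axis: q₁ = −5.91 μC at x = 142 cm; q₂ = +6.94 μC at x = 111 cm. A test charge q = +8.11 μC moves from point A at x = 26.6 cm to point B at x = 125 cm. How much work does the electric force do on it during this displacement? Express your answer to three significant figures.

The work done by the electric force is W_field = −ΔU = −q(V_B − V_A) = q(V_A − V_B).
At A: distances to the source charges are 1.15 m, 0.844 m; V_A = Σ kqᵢ/rᵢ = 2.79×10⁴ V.
At B: distances to the source charges are 0.170 m, 0.140 m; V_B = Σ kqᵢ/rᵢ = 1.33×10⁵ V.
ΔV = V_B − V_A = 1.05×10⁵ V.
W_field = −qΔV = −(8.11×10⁻⁶ C)(1.05×10⁵ V) = -0.853 J.

-0.853 J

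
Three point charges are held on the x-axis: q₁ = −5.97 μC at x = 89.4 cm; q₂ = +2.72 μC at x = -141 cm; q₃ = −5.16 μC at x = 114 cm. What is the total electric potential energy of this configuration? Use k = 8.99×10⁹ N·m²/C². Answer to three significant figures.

1.01 J

The work to assemble the configuration equals its total potential energy, U = Σ kqᵢqⱼ/rᵢⱼ over all pairs.
Pair separations: r₁₂ = 2.30 m, r₁₃ = 0.246 m, r₂₃ = 2.55 m.
U = (-0.0634) + (1.13) + (-0.0495) = 1.01 J.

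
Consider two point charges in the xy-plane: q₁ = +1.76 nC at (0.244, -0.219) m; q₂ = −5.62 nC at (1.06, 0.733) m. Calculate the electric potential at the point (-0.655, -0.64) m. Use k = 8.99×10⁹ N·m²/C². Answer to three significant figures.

Electric potential is a scalar, so the contributions from each charge add algebraically: V = Σ kqᵢ/rᵢ.
Distances from the field point to each charge: r₁ = 0.993 m, r₂ = 2.20 m.
V = k[(1.76×10⁻⁹)/(0.993) + (-5.62×10⁻⁹)/(2.20)] = -7.06 V.

-7.06 V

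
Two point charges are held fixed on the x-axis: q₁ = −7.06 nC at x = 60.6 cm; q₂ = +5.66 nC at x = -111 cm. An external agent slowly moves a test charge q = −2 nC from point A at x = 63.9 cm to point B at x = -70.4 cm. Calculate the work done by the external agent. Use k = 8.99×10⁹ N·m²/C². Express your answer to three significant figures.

-3.94×10⁻⁶ J

For quasistatic motion the external work equals the change in potential energy: W_ext = qΔV = q(V_B − V_A).
At A: distances to the source charges are 0.0330 m, 1.75 m; V_A = Σ kqᵢ/rᵢ = -1890 V.
At B: distances to the source charges are 1.31 m, 0.406 m; V_B = Σ kqᵢ/rᵢ = 76.9 V.
ΔV = V_B − V_A = 1970 V.
W_ext = qΔV = (-2.00×10⁻⁹ C)(1970 V) = -3.94×10⁻⁶ J.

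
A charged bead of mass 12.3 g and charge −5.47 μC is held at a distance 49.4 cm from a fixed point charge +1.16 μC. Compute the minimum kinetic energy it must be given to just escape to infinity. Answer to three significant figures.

To just escape, total mechanical energy must reach zero at infinity: ½mv²_min + U = 0, so ½mv²_min = −U = |kQq|/r.
|U| = |kQq|/r = (8.99×10⁹ N·m²/C²)(1.16×10⁻⁶)(5.47×10⁻⁶)/(0.494) = 0.115 J.

0.115 J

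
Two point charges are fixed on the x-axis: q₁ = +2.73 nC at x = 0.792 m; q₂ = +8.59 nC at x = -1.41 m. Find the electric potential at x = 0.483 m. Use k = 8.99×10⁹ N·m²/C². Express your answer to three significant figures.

The total potential is the scalar sum of each charge's contribution, V = Σ kqᵢ/rᵢ.
Distances from the field point to each charge: r₁ = 0.309 m, r₂ = 1.89 m.
V = k[(2.73×10⁻⁹)/(0.309) + (8.59×10⁻⁹)/(1.89)] = 120 V.

120 V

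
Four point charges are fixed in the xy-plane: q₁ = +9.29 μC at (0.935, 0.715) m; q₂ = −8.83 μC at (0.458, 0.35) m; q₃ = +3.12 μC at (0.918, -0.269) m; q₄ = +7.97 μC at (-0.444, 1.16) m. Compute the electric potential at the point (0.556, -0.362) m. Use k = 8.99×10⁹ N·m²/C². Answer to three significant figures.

7.71×10⁴ V

Electric potential is a scalar, so the contributions from each charge add algebraically: V = Σ kqᵢ/rᵢ.
Distances from the field point to each charge: r₁ = 1.14 m, r₂ = 0.719 m, r₃ = 0.374 m, r₄ = 1.82 m.
V = k[(9.29×10⁻⁶)/(1.14) + (-8.83×10⁻⁶)/(0.719) + (3.12×10⁻⁶)/(0.374) + (7.97×10⁻⁶)/(1.82)] = 7.71×10⁴ V.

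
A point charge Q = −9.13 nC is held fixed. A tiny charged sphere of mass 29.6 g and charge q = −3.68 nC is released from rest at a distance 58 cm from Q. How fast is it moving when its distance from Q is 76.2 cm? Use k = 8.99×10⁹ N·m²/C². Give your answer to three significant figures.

Only the electrostatic force acts, so mechanical energy is conserved: ½mv² = U₁ − U₂ = kQq(1/r₁ − 1/r₂).
U₁ − U₂ = (8.99×10⁹ N·m²/C²)(-9.13×10⁻⁹ C)(-3.68×10⁻⁹ C)(1/0.580 − 1/0.762) = 1.24×10⁻⁷ J.
v = √(2·1.24×10⁻⁷/0.0296) = 2.90×10⁻³ m/s.

2.90×10⁻³ m/s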